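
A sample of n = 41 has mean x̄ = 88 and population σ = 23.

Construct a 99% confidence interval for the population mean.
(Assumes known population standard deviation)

Confidence level: 99%, α = 0.01
z_0.005 = 2.576
SE = σ/√n = 23/√41 = 3.5920
Margin of error = 2.576 × 3.5920 = 9.2530
CI: x̄ ± margin = 88 ± 9.2530
CI: (78.7470, 97.2530)

Answer: (78.7470, 97.2530)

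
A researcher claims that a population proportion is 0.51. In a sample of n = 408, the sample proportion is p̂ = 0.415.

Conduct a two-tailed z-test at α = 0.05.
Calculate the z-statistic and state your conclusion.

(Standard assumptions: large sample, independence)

Answer: z = -3.8385, reject H₀

Derivation:
H₀: p = 0.51, H₁: p ≠ 0.51
Standard error: SE = √(p₀(1-p₀)/n) = √(0.51×0.49/408) = 0.024749
z-statistic: z = (p̂ - p₀)/SE = (0.415 - 0.51)/0.024749 = -3.8385
Critical value: z_0.025 = ±1.960
p-value = 0.0001
Decision: reject H₀ at α = 0.05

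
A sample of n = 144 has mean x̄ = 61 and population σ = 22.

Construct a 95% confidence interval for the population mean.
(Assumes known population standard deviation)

Confidence level: 95%, α = 0.05
z_0.025 = 1.960
SE = σ/√n = 22/√144 = 1.8333
Margin of error = 1.960 × 1.8333 = 3.5933
CI: x̄ ± margin = 61 ± 3.5933
CI: (57.4067, 64.5933)

Answer: (57.4067, 64.5933)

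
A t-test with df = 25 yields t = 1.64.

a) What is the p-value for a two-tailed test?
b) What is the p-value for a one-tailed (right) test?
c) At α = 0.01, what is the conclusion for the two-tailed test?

Using t-distribution with df = 25:
a) Two-tailed: p = 2×P(T > 1.64) = 0.1135
b) One-tailed: p = P(T > 1.64) = 0.0568
c) 0.1135 ≥ 0.01, fail to reject H₀

Answer: a) 0.1135, b) 0.0568, c) fail to reject H₀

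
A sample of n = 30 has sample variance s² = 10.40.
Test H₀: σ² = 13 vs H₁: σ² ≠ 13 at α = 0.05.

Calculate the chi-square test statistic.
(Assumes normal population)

df = n - 1 = 29
χ² = (n-1)s²/σ₀² = 29×10.40/13 = 23.2000
Critical values: χ²_{0.975,29} = 16.047, χ²_{0.025,29} = 45.722
Rejection region: χ² < 16.047 or χ² > 45.722
Decision: fail to reject H₀

Answer: χ² = 23.2000, fail to reject H₀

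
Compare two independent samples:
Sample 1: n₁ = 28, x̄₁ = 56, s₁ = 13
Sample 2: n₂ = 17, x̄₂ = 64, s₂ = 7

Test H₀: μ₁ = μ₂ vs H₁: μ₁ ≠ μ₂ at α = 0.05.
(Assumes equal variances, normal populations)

Pooled variance: s²_p = [27×13² + 16×7²]/(43) = 124.3488
s_p = 11.1512
SE = s_p×√(1/n₁ + 1/n₂) = 11.1512×√(1/28 + 1/17) = 3.4287
t = (x̄₁ - x̄₂)/SE = (56 - 64)/3.4287 = -2.3332
df = 43, t-critical = ±2.017
Decision: reject H₀

Answer: t = -2.3332, reject H₀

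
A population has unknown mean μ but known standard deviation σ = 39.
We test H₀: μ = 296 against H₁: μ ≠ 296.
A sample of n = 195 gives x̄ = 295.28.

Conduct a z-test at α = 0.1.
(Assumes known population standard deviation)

Answer: z = -0.2578, fail to reject H₀

Derivation:
Standard error: SE = σ/√n = 39/√195 = 2.7928
z-statistic: z = (x̄ - μ₀)/SE = (295.28 - 296)/2.7928 = -0.2578
Critical value: ±1.645
p-value = 0.7966
Decision: fail to reject H₀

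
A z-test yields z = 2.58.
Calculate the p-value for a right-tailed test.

Answer: p-value ≈ 0.0049

Derivation:
For z = 2.58:
p = P(Z > 2.58) = 1 - Φ(2.58) = 0.0049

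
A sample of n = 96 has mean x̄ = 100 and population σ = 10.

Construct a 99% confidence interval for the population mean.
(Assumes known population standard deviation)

Confidence level: 99%, α = 0.01
z_0.005 = 2.576
SE = σ/√n = 10/√96 = 1.0206
Margin of error = 2.576 × 1.0206 = 2.6291
CI: x̄ ± margin = 100 ± 2.6291
CI: (97.3709, 102.6291)

Answer: (97.3709, 102.6291)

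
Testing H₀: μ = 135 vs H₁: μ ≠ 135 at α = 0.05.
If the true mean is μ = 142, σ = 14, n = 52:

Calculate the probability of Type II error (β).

Answer: β ≈ 0.0499

Derivation:
SE = σ/√n = 14/√52 = 1.9415
Critical values: μ₀ ± z_0.025×SE = 135 ± 1.960×1.9415
Acceptance region: (131.1947, 138.8053)
Under H₁ (μ = 142): z_high = (138.8053 - 142)/1.9415 = -1.6455, z_low = (131.1947 - 142)/1.9415 = -5.5654
β = P(not reject | H₁) = Φ(-1.6455) - Φ(-5.5654) ≈ 0.0499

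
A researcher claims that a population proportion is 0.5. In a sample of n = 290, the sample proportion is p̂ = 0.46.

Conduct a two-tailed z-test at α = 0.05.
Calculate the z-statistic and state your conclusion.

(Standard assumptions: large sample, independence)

Answer: z = -1.3624, fail to reject H₀

Derivation:
H₀: p = 0.5, H₁: p ≠ 0.5
Standard error: SE = √(p₀(1-p₀)/n) = √(0.5×0.5/290) = 0.029361
z-statistic: z = (p̂ - p₀)/SE = (0.46 - 0.5)/0.029361 = -1.3624
Critical value: z_0.025 = ±1.960
p-value = 0.1731
Decision: fail to reject H₀ at α = 0.05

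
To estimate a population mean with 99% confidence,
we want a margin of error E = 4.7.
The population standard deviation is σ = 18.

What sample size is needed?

z_0.005 = 2.576
n = (z×σ/E)² = (2.576×18/4.7)²
n = 97.3287
Round up: n = 98

Answer: n = 98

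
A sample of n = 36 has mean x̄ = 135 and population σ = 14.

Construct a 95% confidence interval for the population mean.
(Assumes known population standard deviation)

Confidence level: 95%, α = 0.05
z_0.025 = 1.960
SE = σ/√n = 14/√36 = 2.3333
Margin of error = 1.960 × 2.3333 = 4.5733
CI: x̄ ± margin = 135 ± 4.5733
CI: (130.4267, 139.5733)

Answer: (130.4267, 139.5733)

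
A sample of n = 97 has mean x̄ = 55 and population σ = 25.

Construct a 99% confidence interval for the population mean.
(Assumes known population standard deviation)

Answer: (48.4611, 61.5389)

Derivation:
Confidence level: 99%, α = 0.01
z_0.005 = 2.576
SE = σ/√n = 25/√97 = 2.5384
Margin of error = 2.576 × 2.5384 = 6.5389
CI: x̄ ± margin = 55 ± 6.5389
CI: (48.4611, 61.5389)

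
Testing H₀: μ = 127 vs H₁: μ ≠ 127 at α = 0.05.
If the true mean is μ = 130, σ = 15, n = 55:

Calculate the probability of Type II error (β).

Answer: β ≈ 0.6830

Derivation:
SE = σ/√n = 15/√55 = 2.0226
Critical values: μ₀ ± z_0.025×SE = 127 ± 1.960×2.0226
Acceptance region: (123.0357, 130.9643)
Under H₁ (μ = 130): z_high = (130.9643 - 130)/2.0226 = 0.4768, z_low = (123.0357 - 130)/2.0226 = -3.4432
β = P(not reject | H₁) = Φ(0.4768) - Φ(-3.4432) ≈ 0.6830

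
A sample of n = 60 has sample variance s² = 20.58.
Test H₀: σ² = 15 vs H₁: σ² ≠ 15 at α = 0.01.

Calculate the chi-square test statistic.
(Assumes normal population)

Answer: χ² = 80.9480, fail to reject H₀

Derivation:
df = n - 1 = 59
χ² = (n-1)s²/σ₀² = 59×20.58/15 = 80.9480
Critical values: χ²_{0.995,59} = 34.770, χ²_{0.005,59} = 90.715
Rejection region: χ² < 34.770 or χ² > 90.715
Decision: fail to reject H₀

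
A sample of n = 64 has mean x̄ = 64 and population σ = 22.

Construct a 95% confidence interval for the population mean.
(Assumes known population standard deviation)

Answer: (58.6100, 69.3900)

Derivation:
Confidence level: 95%, α = 0.05
z_0.025 = 1.960
SE = σ/√n = 22/√64 = 2.7500
Margin of error = 1.960 × 2.7500 = 5.3900
CI: x̄ ± margin = 64 ± 5.3900
CI: (58.6100, 69.3900)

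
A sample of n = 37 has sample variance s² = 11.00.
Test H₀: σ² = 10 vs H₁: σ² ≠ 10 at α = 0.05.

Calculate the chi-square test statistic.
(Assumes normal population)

Answer: χ² = 39.6000, fail to reject H₀

Derivation:
df = n - 1 = 36
χ² = (n-1)s²/σ₀² = 36×11.00/10 = 39.6000
Critical values: χ²_{0.975,36} = 21.336, χ²_{0.025,36} = 54.437
Rejection region: χ² < 21.336 or χ² > 54.437
Decision: fail to reject H₀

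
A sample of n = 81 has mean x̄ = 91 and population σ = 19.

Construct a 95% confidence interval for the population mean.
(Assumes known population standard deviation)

Confidence level: 95%, α = 0.05
z_0.025 = 1.960
SE = σ/√n = 19/√81 = 2.1111
Margin of error = 1.960 × 2.1111 = 4.1378
CI: x̄ ± margin = 91 ± 4.1378
CI: (86.8622, 95.1378)

Answer: (86.8622, 95.1378)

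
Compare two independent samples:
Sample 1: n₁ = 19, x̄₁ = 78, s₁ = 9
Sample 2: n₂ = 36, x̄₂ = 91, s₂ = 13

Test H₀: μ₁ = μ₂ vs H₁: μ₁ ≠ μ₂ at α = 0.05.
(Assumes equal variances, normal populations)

Pooled variance: s²_p = [18×9² + 35×13²]/(53) = 139.1132
s_p = 11.7946
SE = s_p×√(1/n₁ + 1/n₂) = 11.7946×√(1/19 + 1/36) = 3.3445
t = (x̄₁ - x̄₂)/SE = (78 - 91)/3.3445 = -3.8870
df = 53, t-critical = ±2.006
Decision: reject H₀

Answer: t = -3.8870, reject H₀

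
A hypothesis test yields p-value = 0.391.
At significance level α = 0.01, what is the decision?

Compare p-value to α:
0.391 ≥ 0.01
Decision: fail to reject H₀

Answer: fail to reject H₀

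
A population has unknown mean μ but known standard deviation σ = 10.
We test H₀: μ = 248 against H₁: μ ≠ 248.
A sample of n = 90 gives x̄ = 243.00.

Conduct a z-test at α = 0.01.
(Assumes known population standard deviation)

Answer: z = -4.7434, reject H₀

Derivation:
Standard error: SE = σ/√n = 10/√90 = 1.0541
z-statistic: z = (x̄ - μ₀)/SE = (243.00 - 248)/1.0541 = -4.7434
Critical value: ±2.576
p-value < 0.0001
Decision: reject H₀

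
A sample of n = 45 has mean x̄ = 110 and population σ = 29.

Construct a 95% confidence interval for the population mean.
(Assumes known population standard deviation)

Answer: (101.5267, 118.4733)

Derivation:
Confidence level: 95%, α = 0.05
z_0.025 = 1.960
SE = σ/√n = 29/√45 = 4.3231
Margin of error = 1.960 × 4.3231 = 8.4733
CI: x̄ ± margin = 110 ± 8.4733
CI: (101.5267, 118.4733)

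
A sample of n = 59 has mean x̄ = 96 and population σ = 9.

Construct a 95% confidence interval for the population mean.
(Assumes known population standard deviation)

Answer: (93.7035, 98.2965)

Derivation:
Confidence level: 95%, α = 0.05
z_0.025 = 1.960
SE = σ/√n = 9/√59 = 1.1717
Margin of error = 1.960 × 1.1717 = 2.2965
CI: x̄ ± margin = 96 ± 2.2965
CI: (93.7035, 98.2965)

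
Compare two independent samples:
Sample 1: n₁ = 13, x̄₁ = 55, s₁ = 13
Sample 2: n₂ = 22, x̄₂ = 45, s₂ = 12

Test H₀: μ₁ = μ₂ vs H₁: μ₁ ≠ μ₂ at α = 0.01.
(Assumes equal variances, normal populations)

Answer: t = 2.3103, fail to reject H₀

Derivation:
Pooled variance: s²_p = [12×13² + 21×12²]/(33) = 153.0909
s_p = 12.3730
SE = s_p×√(1/n₁ + 1/n₂) = 12.3730×√(1/13 + 1/22) = 4.3284
t = (x̄₁ - x̄₂)/SE = (55 - 45)/4.3284 = 2.3103
df = 33, t-critical = ±2.733
Decision: fail to reject H₀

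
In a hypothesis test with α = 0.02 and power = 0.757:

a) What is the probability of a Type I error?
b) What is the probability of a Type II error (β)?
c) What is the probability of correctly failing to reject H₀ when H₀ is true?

Answer: a) 0.02, b) 0.243, c) 0.98

Derivation:
a) Type I error probability = α = 0.02
b) Power = P(reject H₀ | H₁ true) = 1 - β = 0.757, so Type II error probability = β = 1 - Power = 0.243
c) P(fail to reject H₀ | H₀ true) = 1 - α = 0.98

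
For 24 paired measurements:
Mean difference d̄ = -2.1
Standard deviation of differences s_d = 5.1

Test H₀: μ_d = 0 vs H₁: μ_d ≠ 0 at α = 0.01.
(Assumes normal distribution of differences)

Answer: t = -2.0173, fail to reject H₀

Derivation:
df = n - 1 = 23
SE = s_d/√n = 5.1/√24 = 1.0410
t = d̄/SE = -2.1/1.0410 = -2.0173
Critical value: t_{0.005,23} = ±2.807
p-value ≈ 0.0555
Decision: fail to reject H₀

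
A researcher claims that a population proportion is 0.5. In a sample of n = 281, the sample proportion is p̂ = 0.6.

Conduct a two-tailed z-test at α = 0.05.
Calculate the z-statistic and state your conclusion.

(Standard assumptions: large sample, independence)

H₀: p = 0.5, H₁: p ≠ 0.5
Standard error: SE = √(p₀(1-p₀)/n) = √(0.5×0.5/281) = 0.029827
z-statistic: z = (p̂ - p₀)/SE = (0.6 - 0.5)/0.029827 = 3.3527
Critical value: z_0.025 = ±1.960
p-value = 0.0008
Decision: reject H₀ at α = 0.05

Answer: z = 3.3527, reject H₀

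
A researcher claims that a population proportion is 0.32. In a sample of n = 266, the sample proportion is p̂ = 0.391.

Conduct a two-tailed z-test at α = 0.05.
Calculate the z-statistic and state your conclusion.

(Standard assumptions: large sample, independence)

Answer: z = 2.4824, reject H₀

Derivation:
H₀: p = 0.32, H₁: p ≠ 0.32
Standard error: SE = √(p₀(1-p₀)/n) = √(0.32×0.68/266) = 0.028601
z-statistic: z = (p̂ - p₀)/SE = (0.391 - 0.32)/0.028601 = 2.4824
Critical value: z_0.025 = ±1.960
p-value = 0.0131
Decision: reject H₀ at α = 0.05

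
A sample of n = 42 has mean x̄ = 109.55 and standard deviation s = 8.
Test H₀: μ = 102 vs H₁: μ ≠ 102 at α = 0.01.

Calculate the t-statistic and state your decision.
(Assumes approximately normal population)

Answer: t = 6.1163, reject H₀

Derivation:
df = n - 1 = 41
SE = s/√n = 8/√42 = 1.2344
t = (x̄ - μ₀)/SE = (109.55 - 102)/1.2344 = 6.1163
Critical value: t_{0.005,41} = ±2.701
p-value < 0.0001
Decision: reject H₀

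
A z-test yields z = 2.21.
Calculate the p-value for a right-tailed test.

Answer: p-value ≈ 0.0136

Derivation:
For z = 2.21:
p = P(Z > 2.21) = 1 - Φ(2.21) = 0.0136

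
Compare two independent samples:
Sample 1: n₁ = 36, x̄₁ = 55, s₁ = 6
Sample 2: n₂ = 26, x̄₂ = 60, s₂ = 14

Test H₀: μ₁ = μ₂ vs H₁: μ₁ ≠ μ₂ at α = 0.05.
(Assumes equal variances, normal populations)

Answer: t = -1.9173, fail to reject H₀

Derivation:
Pooled variance: s²_p = [35×6² + 25×14²]/(60) = 102.6667
s_p = 10.1325
SE = s_p×√(1/n₁ + 1/n₂) = 10.1325×√(1/36 + 1/26) = 2.6078
t = (x̄₁ - x̄₂)/SE = (55 - 60)/2.6078 = -1.9173
df = 60, t-critical = ±2.000
Decision: fail to reject H₀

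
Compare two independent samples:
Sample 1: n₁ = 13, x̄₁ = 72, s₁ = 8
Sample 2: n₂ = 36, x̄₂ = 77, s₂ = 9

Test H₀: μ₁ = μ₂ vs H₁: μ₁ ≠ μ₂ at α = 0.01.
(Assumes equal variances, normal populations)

Answer: t = -1.7649, fail to reject H₀

Derivation:
Pooled variance: s²_p = [12×8² + 35×9²]/(47) = 76.6596
s_p = 8.7555
SE = s_p×√(1/n₁ + 1/n₂) = 8.7555×√(1/13 + 1/36) = 2.8331
t = (x̄₁ - x̄₂)/SE = (72 - 77)/2.8331 = -1.7649
df = 47, t-critical = ±2.685
Decision: fail to reject H₀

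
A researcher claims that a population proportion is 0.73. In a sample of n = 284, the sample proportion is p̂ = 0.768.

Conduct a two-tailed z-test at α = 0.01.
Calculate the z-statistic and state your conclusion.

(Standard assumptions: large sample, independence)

H₀: p = 0.73, H₁: p ≠ 0.73
Standard error: SE = √(p₀(1-p₀)/n) = √(0.73×0.27/284) = 0.026344
z-statistic: z = (p̂ - p₀)/SE = (0.768 - 0.73)/0.026344 = 1.4425
Critical value: z_0.005 = ±2.576
p-value = 0.1492
Decision: fail to reject H₀ at α = 0.01

Answer: z = 1.4425, fail to reject H₀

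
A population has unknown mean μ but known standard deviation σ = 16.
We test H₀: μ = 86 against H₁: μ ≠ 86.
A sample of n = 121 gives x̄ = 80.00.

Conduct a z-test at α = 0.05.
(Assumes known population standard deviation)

Standard error: SE = σ/√n = 16/√121 = 1.4545
z-statistic: z = (x̄ - μ₀)/SE = (80.00 - 86)/1.4545 = -4.1251
Critical value: ±1.960
p-value < 0.0001
Decision: reject H₀

Answer: z = -4.1251, reject H₀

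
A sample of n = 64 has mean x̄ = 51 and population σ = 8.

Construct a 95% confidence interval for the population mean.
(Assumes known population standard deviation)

Answer: (49.0400, 52.9600)

Derivation:
Confidence level: 95%, α = 0.05
z_0.025 = 1.960
SE = σ/√n = 8/√64 = 1.0000
Margin of error = 1.960 × 1.0000 = 1.9600
CI: x̄ ± margin = 51 ± 1.9600
CI: (49.0400, 52.9600)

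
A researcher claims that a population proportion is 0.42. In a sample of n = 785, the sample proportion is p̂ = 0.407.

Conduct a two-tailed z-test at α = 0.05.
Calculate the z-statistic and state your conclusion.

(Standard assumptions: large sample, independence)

Answer: z = -0.7380, fail to reject H₀

Derivation:
H₀: p = 0.42, H₁: p ≠ 0.42
Standard error: SE = √(p₀(1-p₀)/n) = √(0.42×0.58/785) = 0.017616
z-statistic: z = (p̂ - p₀)/SE = (0.407 - 0.42)/0.017616 = -0.7380
Critical value: z_0.025 = ±1.960
p-value = 0.4605
Decision: fail to reject H₀ at α = 0.05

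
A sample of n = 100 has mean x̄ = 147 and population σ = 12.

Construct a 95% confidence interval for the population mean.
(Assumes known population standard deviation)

Answer: (144.6480, 149.3520)

Derivation:
Confidence level: 95%, α = 0.05
z_0.025 = 1.960
SE = σ/√n = 12/√100 = 1.2000
Margin of error = 1.960 × 1.2000 = 2.3520
CI: x̄ ± margin = 147 ± 2.3520
CI: (144.6480, 149.3520)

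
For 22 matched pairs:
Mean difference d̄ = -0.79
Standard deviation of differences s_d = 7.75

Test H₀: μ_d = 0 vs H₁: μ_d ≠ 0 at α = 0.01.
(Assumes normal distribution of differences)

Answer: t = -0.4781, fail to reject H₀

Derivation:
df = n - 1 = 21
SE = s_d/√n = 7.75/√22 = 1.6523
t = d̄/SE = -0.79/1.6523 = -0.4781
Critical value: t_{0.005,21} = ±2.831
p-value ≈ 0.6375
Decision: fail to reject H₀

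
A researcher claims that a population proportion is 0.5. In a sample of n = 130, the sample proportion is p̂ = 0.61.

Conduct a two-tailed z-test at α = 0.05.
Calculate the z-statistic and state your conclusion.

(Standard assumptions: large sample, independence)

H₀: p = 0.5, H₁: p ≠ 0.5
Standard error: SE = √(p₀(1-p₀)/n) = √(0.5×0.5/130) = 0.043853
z-statistic: z = (p̂ - p₀)/SE = (0.61 - 0.5)/0.043853 = 2.5084
Critical value: z_0.025 = ±1.960
p-value = 0.0121
Decision: reject H₀ at α = 0.05

Answer: z = 2.5084, reject H₀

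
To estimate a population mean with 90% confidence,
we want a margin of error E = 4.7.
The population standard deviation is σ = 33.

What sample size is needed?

z_0.05 = 1.645
n = (z×σ/E)² = (1.645×33/4.7)²
n = 133.4025
Round up: n = 134

Answer: n = 134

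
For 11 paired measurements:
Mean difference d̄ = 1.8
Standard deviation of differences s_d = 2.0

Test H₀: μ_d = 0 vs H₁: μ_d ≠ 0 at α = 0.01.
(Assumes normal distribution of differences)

df = n - 1 = 10
SE = s_d/√n = 2.0/√11 = 0.6030
t = d̄/SE = 1.8/0.6030 = 2.9851
Critical value: t_{0.005,10} = ±3.169
p-value ≈ 0.0137
Decision: fail to reject H₀

Answer: t = 2.9851, fail to reject H₀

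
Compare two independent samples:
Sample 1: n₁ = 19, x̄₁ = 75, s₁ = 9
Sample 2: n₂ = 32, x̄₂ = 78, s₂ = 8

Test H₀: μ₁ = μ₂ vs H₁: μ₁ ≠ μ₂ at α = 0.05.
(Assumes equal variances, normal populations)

Answer: t = -1.2359, fail to reject H₀

Derivation:
Pooled variance: s²_p = [18×9² + 31×8²]/(49) = 70.2449
s_p = 8.3812
SE = s_p×√(1/n₁ + 1/n₂) = 8.3812×√(1/19 + 1/32) = 2.4274
t = (x̄₁ - x̄₂)/SE = (75 - 78)/2.4274 = -1.2359
df = 49, t-critical = ±2.010
Decision: fail to reject H₀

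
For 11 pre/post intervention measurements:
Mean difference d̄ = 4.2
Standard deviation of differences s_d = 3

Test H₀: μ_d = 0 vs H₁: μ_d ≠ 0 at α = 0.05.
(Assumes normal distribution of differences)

Answer: t = 4.6434, reject H₀

Derivation:
df = n - 1 = 10
SE = s_d/√n = 3/√11 = 0.9045
t = d̄/SE = 4.2/0.9045 = 4.6434
Critical value: t_{0.025,10} = ±2.228
p-value ≈ 0.0009
Decision: reject H₀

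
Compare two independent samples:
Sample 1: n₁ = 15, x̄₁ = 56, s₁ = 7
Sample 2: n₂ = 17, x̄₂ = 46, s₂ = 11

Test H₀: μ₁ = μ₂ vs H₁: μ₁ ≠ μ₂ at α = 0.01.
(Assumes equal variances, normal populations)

Answer: t = 3.0195, reject H₀

Derivation:
Pooled variance: s²_p = [14×7² + 16×11²]/(30) = 87.4000
s_p = 9.3488
SE = s_p×√(1/n₁ + 1/n₂) = 9.3488×√(1/15 + 1/17) = 3.3118
t = (x̄₁ - x̄₂)/SE = (56 - 46)/3.3118 = 3.0195
df = 30, t-critical = ±2.750
Decision: reject H₀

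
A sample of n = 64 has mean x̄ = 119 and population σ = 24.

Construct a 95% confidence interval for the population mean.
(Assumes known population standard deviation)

Answer: (113.1200, 124.8800)

Derivation:
Confidence level: 95%, α = 0.05
z_0.025 = 1.960
SE = σ/√n = 24/√64 = 3.0000
Margin of error = 1.960 × 3.0000 = 5.8800
CI: x̄ ± margin = 119 ± 5.8800
CI: (113.1200, 124.8800)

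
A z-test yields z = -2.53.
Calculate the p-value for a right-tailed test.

Answer: p-value ≈ 0.9943

Derivation:
For z = -2.53:
p = P(Z > -2.53) = 1 - Φ(-2.53) = 0.9943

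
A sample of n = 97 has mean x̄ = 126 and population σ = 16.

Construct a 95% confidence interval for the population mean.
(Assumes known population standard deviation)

Answer: (122.8158, 129.1842)

Derivation:
Confidence level: 95%, α = 0.05
z_0.025 = 1.960
SE = σ/√n = 16/√97 = 1.6246
Margin of error = 1.960 × 1.6246 = 3.1842
CI: x̄ ± margin = 126 ± 3.1842
CI: (122.8158, 129.1842)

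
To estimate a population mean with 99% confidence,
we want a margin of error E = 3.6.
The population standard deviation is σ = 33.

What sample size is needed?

Answer: n = 558

Derivation:
z_0.005 = 2.576
n = (z×σ/E)² = (2.576×33/3.6)²
n = 557.5895
Round up: n = 558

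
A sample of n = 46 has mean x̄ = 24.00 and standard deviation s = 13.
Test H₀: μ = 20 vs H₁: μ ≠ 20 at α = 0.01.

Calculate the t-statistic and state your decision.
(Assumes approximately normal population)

Answer: t = 2.0869, fail to reject H₀

Derivation:
df = n - 1 = 45
SE = s/√n = 13/√46 = 1.9167
t = (x̄ - μ₀)/SE = (24.00 - 20)/1.9167 = 2.0869
Critical value: t_{0.005,45} = ±2.690
p-value ≈ 0.0426
Decision: fail to reject H₀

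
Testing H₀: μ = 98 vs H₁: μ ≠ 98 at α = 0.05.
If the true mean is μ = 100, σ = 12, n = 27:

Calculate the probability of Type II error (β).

Answer: β ≈ 0.8607

Derivation:
SE = σ/√n = 12/√27 = 2.3094
Critical values: μ₀ ± z_0.025×SE = 98 ± 1.960×2.3094
Acceptance region: (93.4736, 102.5264)
Under H₁ (μ = 100): z_high = (102.5264 - 100)/2.3094 = 1.0940, z_low = (93.4736 - 100)/2.3094 = -2.8260
β = P(not reject | H₁) = Φ(1.0940) - Φ(-2.8260) ≈ 0.8607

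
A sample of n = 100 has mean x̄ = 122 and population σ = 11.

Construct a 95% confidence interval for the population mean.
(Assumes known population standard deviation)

Answer: (119.8440, 124.1560)

Derivation:
Confidence level: 95%, α = 0.05
z_0.025 = 1.960
SE = σ/√n = 11/√100 = 1.1000
Margin of error = 1.960 × 1.1000 = 2.1560
CI: x̄ ± margin = 122 ± 2.1560
CI: (119.8440, 124.1560)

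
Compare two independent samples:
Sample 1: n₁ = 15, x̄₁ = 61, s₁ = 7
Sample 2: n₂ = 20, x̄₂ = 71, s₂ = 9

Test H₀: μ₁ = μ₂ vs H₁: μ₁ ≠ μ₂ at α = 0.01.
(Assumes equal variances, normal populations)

Pooled variance: s²_p = [14×7² + 19×9²]/(33) = 67.4242
s_p = 8.2112
SE = s_p×√(1/n₁ + 1/n₂) = 8.2112×√(1/15 + 1/20) = 2.8047
t = (x̄₁ - x̄₂)/SE = (61 - 71)/2.8047 = -3.5654
df = 33, t-critical = ±2.733
Decision: reject H₀

Answer: t = -3.5654, reject H₀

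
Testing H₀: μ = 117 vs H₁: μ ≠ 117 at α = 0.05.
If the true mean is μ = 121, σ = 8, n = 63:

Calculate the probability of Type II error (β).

SE = σ/√n = 8/√63 = 1.0079
Critical values: μ₀ ± z_0.025×SE = 117 ± 1.960×1.0079
Acceptance region: (115.0245, 118.9755)
Under H₁ (μ = 121): z_high = (118.9755 - 121)/1.0079 = -2.0086, z_low = (115.0245 - 121)/1.0079 = -5.9287
β = P(not reject | H₁) = Φ(-2.0086) - Φ(-5.9287) ≈ 0.0223

Answer: β ≈ 0.0223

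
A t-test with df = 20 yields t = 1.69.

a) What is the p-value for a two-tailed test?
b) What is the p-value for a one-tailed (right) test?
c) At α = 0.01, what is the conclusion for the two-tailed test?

Using t-distribution with df = 20:
a) Two-tailed: p = 2×P(T > 1.69) = 0.1066
b) One-tailed: p = P(T > 1.69) = 0.0533
c) 0.1066 ≥ 0.01, fail to reject H₀

Answer: a) 0.1066, b) 0.0533, c) fail to reject H₀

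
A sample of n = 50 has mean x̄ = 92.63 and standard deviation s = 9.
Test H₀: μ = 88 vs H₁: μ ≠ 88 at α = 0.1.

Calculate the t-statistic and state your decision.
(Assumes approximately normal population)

df = n - 1 = 49
SE = s/√n = 9/√50 = 1.2728
t = (x̄ - μ₀)/SE = (92.63 - 88)/1.2728 = 3.6376
Critical value: t_{0.05,49} = ±1.677
p-value ≈ 0.0007
Decision: reject H₀

Answer: t = 3.6376, reject H₀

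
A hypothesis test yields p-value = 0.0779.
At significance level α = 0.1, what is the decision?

Answer: reject H₀

Derivation:
Compare p-value to α:
0.0779 < 0.1
Decision: reject H₀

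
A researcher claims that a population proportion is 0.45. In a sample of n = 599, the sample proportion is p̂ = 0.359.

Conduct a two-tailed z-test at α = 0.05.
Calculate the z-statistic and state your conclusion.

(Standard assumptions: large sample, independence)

Answer: z = -4.4768, reject H₀

Derivation:
H₀: p = 0.45, H₁: p ≠ 0.45
Standard error: SE = √(p₀(1-p₀)/n) = √(0.45×0.55/599) = 0.020327
z-statistic: z = (p̂ - p₀)/SE = (0.359 - 0.45)/0.020327 = -4.4768
Critical value: z_0.025 = ±1.960
p-value < 0.0001
Decision: reject H₀ at α = 0.05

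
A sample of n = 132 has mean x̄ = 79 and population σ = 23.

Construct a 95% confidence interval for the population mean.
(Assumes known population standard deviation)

Answer: (75.0763, 82.9237)

Derivation:
Confidence level: 95%, α = 0.05
z_0.025 = 1.960
SE = σ/√n = 23/√132 = 2.0019
Margin of error = 1.960 × 2.0019 = 3.9237
CI: x̄ ± margin = 79 ± 3.9237
CI: (75.0763, 82.9237)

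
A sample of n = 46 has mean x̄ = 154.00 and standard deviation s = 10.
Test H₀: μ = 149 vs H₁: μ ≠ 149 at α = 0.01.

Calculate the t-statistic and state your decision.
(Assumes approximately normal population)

Answer: t = 3.3912, reject H₀

Derivation:
df = n - 1 = 45
SE = s/√n = 10/√46 = 1.4744
t = (x̄ - μ₀)/SE = (154.00 - 149)/1.4744 = 3.3912
Critical value: t_{0.005,45} = ±2.690
p-value ≈ 0.0015
Decision: reject H₀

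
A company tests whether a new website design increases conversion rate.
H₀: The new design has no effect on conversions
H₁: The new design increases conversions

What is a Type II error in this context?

Type I error (α): Rejecting H₀ when H₀ is true
Type II error (β): Failing to reject H₀ when H₁ is true

Answer: Keeping the old design when the new one would have increased conversions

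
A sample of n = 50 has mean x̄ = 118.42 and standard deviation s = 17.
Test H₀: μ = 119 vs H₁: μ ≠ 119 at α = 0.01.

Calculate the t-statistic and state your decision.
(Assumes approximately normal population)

Answer: t = -0.2412, fail to reject H₀

Derivation:
df = n - 1 = 49
SE = s/√n = 17/√50 = 2.4042
t = (x̄ - μ₀)/SE = (118.42 - 119)/2.4042 = -0.2412
Critical value: t_{0.005,49} = ±2.680
p-value ≈ 0.8104
Decision: fail to reject H₀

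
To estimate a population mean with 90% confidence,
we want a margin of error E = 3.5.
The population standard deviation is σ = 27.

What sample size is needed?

z_0.05 = 1.645
n = (z×σ/E)² = (1.645×27/3.5)²
n = 161.0361
Round up: n = 162

Answer: n = 162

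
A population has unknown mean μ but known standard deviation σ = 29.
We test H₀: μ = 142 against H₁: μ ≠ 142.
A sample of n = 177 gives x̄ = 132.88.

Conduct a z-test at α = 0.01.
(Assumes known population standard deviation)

Answer: z = -4.1839, reject H₀

Derivation:
Standard error: SE = σ/√n = 29/√177 = 2.1798
z-statistic: z = (x̄ - μ₀)/SE = (132.88 - 142)/2.1798 = -4.1839
Critical value: ±2.576
p-value < 0.0001
Decision: reject H₀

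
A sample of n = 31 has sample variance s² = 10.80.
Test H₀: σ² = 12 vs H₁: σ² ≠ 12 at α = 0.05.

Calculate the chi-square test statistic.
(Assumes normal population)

df = n - 1 = 30
χ² = (n-1)s²/σ₀² = 30×10.80/12 = 27.0000
Critical values: χ²_{0.975,30} = 16.791, χ²_{0.025,30} = 46.979
Rejection region: χ² < 16.791 or χ² > 46.979
Decision: fail to reject H₀

Answer: χ² = 27.0000, fail to reject H₀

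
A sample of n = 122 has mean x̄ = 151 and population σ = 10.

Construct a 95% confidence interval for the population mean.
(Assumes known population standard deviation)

Confidence level: 95%, α = 0.05
z_0.025 = 1.960
SE = σ/√n = 10/√122 = 0.9054
Margin of error = 1.960 × 0.9054 = 1.7746
CI: x̄ ± margin = 151 ± 1.7746
CI: (149.2254, 152.7746)

Answer: (149.2254, 152.7746)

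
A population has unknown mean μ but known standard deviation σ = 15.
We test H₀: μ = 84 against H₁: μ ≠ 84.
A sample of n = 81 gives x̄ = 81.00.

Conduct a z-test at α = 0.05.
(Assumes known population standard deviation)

Standard error: SE = σ/√n = 15/√81 = 1.6667
z-statistic: z = (x̄ - μ₀)/SE = (81.00 - 84)/1.6667 = -1.8000
Critical value: ±1.960
p-value = 0.0719
Decision: fail to reject H₀

Answer: z = -1.8000, fail to reject H₀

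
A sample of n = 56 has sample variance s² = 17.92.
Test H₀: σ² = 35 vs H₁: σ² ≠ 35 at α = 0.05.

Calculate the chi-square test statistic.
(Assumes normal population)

Answer: χ² = 28.1600, reject H₀

Derivation:
df = n - 1 = 55
χ² = (n-1)s²/σ₀² = 55×17.92/35 = 28.1600
Critical values: χ²_{0.975,55} = 36.398, χ²_{0.025,55} = 77.380
Rejection region: χ² < 36.398 or χ² > 77.380
Decision: reject H₀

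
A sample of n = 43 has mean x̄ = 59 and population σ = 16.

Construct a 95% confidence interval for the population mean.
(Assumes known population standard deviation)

Confidence level: 95%, α = 0.05
z_0.025 = 1.960
SE = σ/√n = 16/√43 = 2.4400
Margin of error = 1.960 × 2.4400 = 4.7824
CI: x̄ ± margin = 59 ± 4.7824
CI: (54.2176, 63.7824)

Answer: (54.2176, 63.7824)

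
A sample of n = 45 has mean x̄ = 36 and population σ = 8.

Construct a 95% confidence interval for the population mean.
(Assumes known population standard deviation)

Answer: (33.6625, 38.3375)

Derivation:
Confidence level: 95%, α = 0.05
z_0.025 = 1.960
SE = σ/√n = 8/√45 = 1.1926
Margin of error = 1.960 × 1.1926 = 2.3375
CI: x̄ ± margin = 36 ± 2.3375
CI: (33.6625, 38.3375)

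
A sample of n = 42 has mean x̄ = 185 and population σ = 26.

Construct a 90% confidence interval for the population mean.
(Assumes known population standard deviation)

Answer: (178.4004, 191.5996)

Derivation:
Confidence level: 90%, α = 0.1
z_0.05 = 1.645
SE = σ/√n = 26/√42 = 4.0119
Margin of error = 1.645 × 4.0119 = 6.5996
CI: x̄ ± margin = 185 ± 6.5996
CI: (178.4004, 191.5996)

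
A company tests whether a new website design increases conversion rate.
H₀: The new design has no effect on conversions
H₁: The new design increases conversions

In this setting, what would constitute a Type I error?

Type I error (α): Rejecting H₀ when H₀ is true
Type II error (β): Failing to reject H₀ when H₁ is true

Answer: Switching to a new design that doesn't actually help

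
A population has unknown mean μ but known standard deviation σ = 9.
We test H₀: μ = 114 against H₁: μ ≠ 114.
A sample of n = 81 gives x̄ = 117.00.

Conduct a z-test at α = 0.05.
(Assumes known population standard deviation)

Answer: z = 3.0000, reject H₀

Derivation:
Standard error: SE = σ/√n = 9/√81 = 1.0000
z-statistic: z = (x̄ - μ₀)/SE = (117.00 - 114)/1.0000 = 3.0000
Critical value: ±1.960
p-value = 0.0027
Decision: reject H₀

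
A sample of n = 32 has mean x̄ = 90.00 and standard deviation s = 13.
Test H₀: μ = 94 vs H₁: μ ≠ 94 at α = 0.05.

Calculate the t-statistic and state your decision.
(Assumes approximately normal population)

df = n - 1 = 31
SE = s/√n = 13/√32 = 2.2981
t = (x̄ - μ₀)/SE = (90.00 - 94)/2.2981 = -1.7406
Critical value: t_{0.025,31} = ±2.040
p-value ≈ 0.0917
Decision: fail to reject H₀

Answer: t = -1.7406, fail to reject H₀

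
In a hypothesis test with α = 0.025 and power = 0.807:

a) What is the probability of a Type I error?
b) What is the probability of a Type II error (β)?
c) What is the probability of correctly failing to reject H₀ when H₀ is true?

a) Type I error probability = α = 0.025
b) Power = P(reject H₀ | H₁ true) = 1 - β = 0.807, so Type II error probability = β = 1 - Power = 0.193
c) P(fail to reject H₀ | H₀ true) = 1 - α = 0.975

Answer: a) 0.025, b) 0.193, c) 0.975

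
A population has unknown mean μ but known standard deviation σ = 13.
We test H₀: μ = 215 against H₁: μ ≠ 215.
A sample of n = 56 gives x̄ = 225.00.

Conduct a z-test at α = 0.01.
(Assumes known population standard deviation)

Standard error: SE = σ/√n = 13/√56 = 1.7372
z-statistic: z = (x̄ - μ₀)/SE = (225.00 - 215)/1.7372 = 5.7564
Critical value: ±2.576
p-value < 0.0001
Decision: reject H₀

Answer: z = 5.7564, reject H₀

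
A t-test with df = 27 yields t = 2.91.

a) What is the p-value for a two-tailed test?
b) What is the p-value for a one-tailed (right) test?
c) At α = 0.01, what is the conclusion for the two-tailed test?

Using t-distribution with df = 27:
a) Two-tailed: p = 2×P(T > 2.91) = 0.0072
b) One-tailed: p = P(T > 2.91) = 0.0036
c) 0.0072 < 0.01, reject H₀

Answer: a) 0.0072, b) 0.0036, c) reject H₀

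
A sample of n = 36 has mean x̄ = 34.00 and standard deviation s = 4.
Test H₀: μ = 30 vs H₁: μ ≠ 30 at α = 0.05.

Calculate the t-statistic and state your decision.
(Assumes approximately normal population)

df = n - 1 = 35
SE = s/√n = 4/√36 = 0.6667
t = (x̄ - μ₀)/SE = (34.00 - 30)/0.6667 = 5.9997
Critical value: t_{0.025,35} = ±2.030
p-value < 0.0001
Decision: reject H₀

Answer: t = 5.9997, reject H₀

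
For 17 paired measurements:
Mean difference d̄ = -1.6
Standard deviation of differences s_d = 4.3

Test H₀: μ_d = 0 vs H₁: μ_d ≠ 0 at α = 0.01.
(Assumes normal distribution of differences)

Answer: t = -1.5342, fail to reject H₀

Derivation:
df = n - 1 = 16
SE = s_d/√n = 4.3/√17 = 1.0429
t = d̄/SE = -1.6/1.0429 = -1.5342
Critical value: t_{0.005,16} = ±2.921
p-value ≈ 0.1445
Decision: fail to reject H₀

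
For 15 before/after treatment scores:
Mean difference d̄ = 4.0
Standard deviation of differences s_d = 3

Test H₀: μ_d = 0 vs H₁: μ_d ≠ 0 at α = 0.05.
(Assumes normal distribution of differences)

df = n - 1 = 14
SE = s_d/√n = 3/√15 = 0.7746
t = d̄/SE = 4.0/0.7746 = 5.1640
Critical value: t_{0.025,14} = ±2.145
p-value ≈ 0.0001
Decision: reject H₀

Answer: t = 5.1640, reject H₀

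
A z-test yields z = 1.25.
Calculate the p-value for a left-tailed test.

For z = 1.25:
p = P(Z < 1.25) = Φ(1.25) = 0.8944

Answer: p-value ≈ 0.8944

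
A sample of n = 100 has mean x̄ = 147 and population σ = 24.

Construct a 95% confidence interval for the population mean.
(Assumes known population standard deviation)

Confidence level: 95%, α = 0.05
z_0.025 = 1.960
SE = σ/√n = 24/√100 = 2.4000
Margin of error = 1.960 × 2.4000 = 4.7040
CI: x̄ ± margin = 147 ± 4.7040
CI: (142.2960, 151.7040)

Answer: (142.2960, 151.7040)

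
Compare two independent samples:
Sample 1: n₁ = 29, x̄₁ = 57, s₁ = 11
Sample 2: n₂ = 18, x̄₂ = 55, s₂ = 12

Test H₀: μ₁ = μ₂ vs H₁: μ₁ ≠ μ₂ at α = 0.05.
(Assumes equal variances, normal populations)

Answer: t = 0.5853, fail to reject H₀

Derivation:
Pooled variance: s²_p = [28×11² + 17×12²]/(45) = 129.6889
s_p = 11.3881
SE = s_p×√(1/n₁ + 1/n₂) = 11.3881×√(1/29 + 1/18) = 3.4172
t = (x̄₁ - x̄₂)/SE = (57 - 55)/3.4172 = 0.5853
df = 45, t-critical = ±2.014
Decision: fail to reject H₀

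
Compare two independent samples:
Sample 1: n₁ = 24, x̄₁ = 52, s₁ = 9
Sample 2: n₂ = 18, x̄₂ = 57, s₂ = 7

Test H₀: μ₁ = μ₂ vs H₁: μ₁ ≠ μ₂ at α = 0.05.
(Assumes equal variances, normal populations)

Pooled variance: s²_p = [23×9² + 17×7²]/(40) = 67.4000
s_p = 8.2098
SE = s_p×√(1/n₁ + 1/n₂) = 8.2098×√(1/24 + 1/18) = 2.5599
t = (x̄₁ - x̄₂)/SE = (52 - 57)/2.5599 = -1.9532
df = 40, t-critical = ±2.021
Decision: fail to reject H₀

Answer: t = -1.9532, fail to reject H₀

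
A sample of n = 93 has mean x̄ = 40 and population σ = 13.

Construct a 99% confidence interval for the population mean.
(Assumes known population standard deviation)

Answer: (36.5276, 43.4724)

Derivation:
Confidence level: 99%, α = 0.01
z_0.005 = 2.576
SE = σ/√n = 13/√93 = 1.3480
Margin of error = 2.576 × 1.3480 = 3.4724
CI: x̄ ± margin = 40 ± 3.4724
CI: (36.5276, 43.4724)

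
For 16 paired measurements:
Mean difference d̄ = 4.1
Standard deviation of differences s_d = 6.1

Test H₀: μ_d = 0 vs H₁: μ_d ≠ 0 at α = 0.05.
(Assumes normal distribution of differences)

Answer: t = 2.6885, reject H₀

Derivation:
df = n - 1 = 15
SE = s_d/√n = 6.1/√16 = 1.5250
t = d̄/SE = 4.1/1.5250 = 2.6885
Critical value: t_{0.025,15} = ±2.131
p-value ≈ 0.0168
Decision: reject H₀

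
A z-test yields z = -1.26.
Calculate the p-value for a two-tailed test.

Answer: p-value ≈ 0.2077

Derivation:
For z = -1.26:
p = 2×P(Z > |-1.26|) = 2×(1 - Φ(1.26)) = 0.2077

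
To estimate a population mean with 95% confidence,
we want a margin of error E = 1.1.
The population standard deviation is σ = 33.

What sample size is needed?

z_0.025 = 1.960
n = (z×σ/E)² = (1.960×33/1.1)²
n = 3457.4400
Round up: n = 3458

Answer: n = 3458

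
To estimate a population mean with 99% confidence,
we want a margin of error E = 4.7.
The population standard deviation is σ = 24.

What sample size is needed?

z_0.005 = 2.576
n = (z×σ/E)² = (2.576×24/4.7)²
n = 173.0288
Round up: n = 174

Answer: n = 174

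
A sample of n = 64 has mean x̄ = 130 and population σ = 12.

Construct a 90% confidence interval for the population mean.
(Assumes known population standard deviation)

Answer: (127.5325, 132.4675)

Derivation:
Confidence level: 90%, α = 0.1
z_0.05 = 1.645
SE = σ/√n = 12/√64 = 1.5000
Margin of error = 1.645 × 1.5000 = 2.4675
CI: x̄ ± margin = 130 ± 2.4675
CI: (127.5325, 132.4675)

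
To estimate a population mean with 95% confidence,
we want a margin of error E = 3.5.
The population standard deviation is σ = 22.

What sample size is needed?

Answer: n = 152

Derivation:
z_0.025 = 1.960
n = (z×σ/E)² = (1.960×22/3.5)²
n = 151.7824
Round up: n = 152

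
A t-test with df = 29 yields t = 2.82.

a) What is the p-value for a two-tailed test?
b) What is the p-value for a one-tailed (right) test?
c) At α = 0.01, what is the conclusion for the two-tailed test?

Answer: a) 0.0086, b) 0.0043, c) reject H₀

Derivation:
Using t-distribution with df = 29:
a) Two-tailed: p = 2×P(T > 2.82) = 0.0086
b) One-tailed: p = P(T > 2.82) = 0.0043
c) 0.0086 < 0.01, reject H₀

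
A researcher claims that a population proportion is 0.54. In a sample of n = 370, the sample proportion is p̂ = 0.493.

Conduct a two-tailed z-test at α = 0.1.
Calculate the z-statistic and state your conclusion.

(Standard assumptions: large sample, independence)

Answer: z = -1.8140, reject H₀

Derivation:
H₀: p = 0.54, H₁: p ≠ 0.54
Standard error: SE = √(p₀(1-p₀)/n) = √(0.54×0.46/370) = 0.025910
z-statistic: z = (p̂ - p₀)/SE = (0.493 - 0.54)/0.025910 = -1.8140
Critical value: z_0.05 = ±1.645
p-value = 0.0697
Decision: reject H₀ at α = 0.1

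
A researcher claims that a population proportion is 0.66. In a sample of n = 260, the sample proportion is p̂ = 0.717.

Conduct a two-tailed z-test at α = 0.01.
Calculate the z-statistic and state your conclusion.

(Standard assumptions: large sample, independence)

Answer: z = 1.9402, fail to reject H₀

Derivation:
H₀: p = 0.66, H₁: p ≠ 0.66
Standard error: SE = √(p₀(1-p₀)/n) = √(0.66×0.34/260) = 0.029378
z-statistic: z = (p̂ - p₀)/SE = (0.717 - 0.66)/0.029378 = 1.9402
Critical value: z_0.005 = ±2.576
p-value = 0.0524
Decision: fail to reject H₀ at α = 0.01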